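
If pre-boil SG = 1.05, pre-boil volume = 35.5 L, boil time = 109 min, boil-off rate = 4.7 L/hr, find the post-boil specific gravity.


V_post = V_pre − rate·(t/60);  SG_post = 1 + (SG_pre−1)·V_pre/V_post
V_post = 35.5 − 4.7·(109/60) = 26.9617
SG_post = 1 + (1.05 − 1)·35.5/26.9617

1.0658


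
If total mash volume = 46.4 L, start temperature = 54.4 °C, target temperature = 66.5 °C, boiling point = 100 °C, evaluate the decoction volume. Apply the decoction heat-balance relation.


V_dec = V_total·(T_target − T_start)/(T_boil − T_start)
V_dec = 46.4·(66.5 − 54.4)/(100 − 54.4)

12.3123 L


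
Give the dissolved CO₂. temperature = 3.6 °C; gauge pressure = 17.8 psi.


vols = (P + 14.695)·(0.01821 + 0.09011·e^(−0.04·T))
vols = (17.8 + 14.695)·(0.01821 + 0.09011·e^(−0.04·3.6))

3.1272 volumes


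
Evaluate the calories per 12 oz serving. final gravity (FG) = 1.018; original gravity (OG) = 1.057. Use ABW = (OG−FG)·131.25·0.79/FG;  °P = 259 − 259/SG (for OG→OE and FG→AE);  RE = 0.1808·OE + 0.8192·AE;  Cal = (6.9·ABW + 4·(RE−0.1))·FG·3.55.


ABW = (1.057 − 1.018)·131.25·0.79/1.018 = 3.9723
OE = 259 − 259/1.057 = 13.9669 °P
AE = 259 − 259/1.018 = 4.5796 °P
RE = 0.1808·13.9669 + 0.8192·4.5796 = 6.2768 °P
Cal = (6.9·3.9723 + 4·(6.2768−0.1))·1.018·3.55

188.3425 kcal


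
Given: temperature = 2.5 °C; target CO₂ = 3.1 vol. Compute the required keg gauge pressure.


psi = vols/(0.01821 + 0.09011·e^(−0.04·T)) − 14.695
psi = 3.1/(0.01821 + 0.09011·e^(−0.04·2.5)) − 14.695

16.3843 psi


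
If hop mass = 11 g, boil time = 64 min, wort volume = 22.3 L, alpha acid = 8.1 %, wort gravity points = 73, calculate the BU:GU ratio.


U = 1.65·0.000125^(GP/1000)·(1−e^(−0.04t))/4.15;  IBU = (α/100)·m·U·1000/V;  BU:GU = IBU/GP
U = 1.65·0.000125^(73/1000)·(1−e^(−0.04·64))/4.15 = 0.1904
IBU = (8.1/100)·11·0.1904·1000/22.3 = 7.6057
BU:GU = 7.6057/73

0.1042


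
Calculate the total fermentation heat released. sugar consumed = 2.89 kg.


Q = m_sugar · 590 kJ/kg
Q = 2.89 · 590

1705.1000 kJ


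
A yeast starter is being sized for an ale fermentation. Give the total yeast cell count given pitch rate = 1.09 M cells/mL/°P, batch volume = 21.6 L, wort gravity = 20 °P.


cells (billions) = rate · V_L · °P
cells = 1.09 · 21.6 · 20

470.8800 billion cells


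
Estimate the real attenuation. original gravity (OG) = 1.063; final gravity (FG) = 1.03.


AA = (OG−FG)/(OG−1)·100;  RA = AA·0.8192
AA = (1.063 − 1.03)/(1.063 − 1)·100 = 52.3810
RA = 52.3810·0.8192

42.9105 %


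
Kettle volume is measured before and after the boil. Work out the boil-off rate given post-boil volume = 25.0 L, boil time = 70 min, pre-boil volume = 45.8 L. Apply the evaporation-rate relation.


rate = (V_pre − V_post) / (t_min/60)
rate = (45.8 − 25.0) / (70/60)

17.8286 L/hr


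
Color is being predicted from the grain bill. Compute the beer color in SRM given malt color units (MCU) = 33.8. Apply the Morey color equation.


SRM = 1.4922 · MCU^0.6859
SRM = 1.4922 · 33.8^0.6859

16.6921 SRM


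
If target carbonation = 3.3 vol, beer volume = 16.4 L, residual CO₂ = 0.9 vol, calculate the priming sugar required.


sugar = (target − residual)·4.0·V
sugar = (3.3 − 0.9)·4.0·16.4

157.4400 g


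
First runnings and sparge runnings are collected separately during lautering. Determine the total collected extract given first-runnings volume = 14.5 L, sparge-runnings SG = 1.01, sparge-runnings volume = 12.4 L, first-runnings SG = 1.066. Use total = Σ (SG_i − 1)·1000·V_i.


first = (1.066 − 1)·1000·14.5 = 957.0000
sparge = (1.01 − 1)·1000·12.4 = 124.0000
total = 957.0000 + 124.0000

1081.0000 gravity·L


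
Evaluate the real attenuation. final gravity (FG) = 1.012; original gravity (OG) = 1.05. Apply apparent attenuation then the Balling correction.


AA = (OG−FG)/(OG−1)·100;  RA = AA·0.8192
AA = (1.05 − 1.012)/(1.05 − 1)·100 = 76.0000
RA = 76.0000·0.8192

62.2592 %


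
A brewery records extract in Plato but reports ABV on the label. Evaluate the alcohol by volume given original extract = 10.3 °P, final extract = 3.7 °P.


SG = 259/(259 − P);  ABV = (OG − FG)·131.25
OG = 259/(259 − 10.3) = 1.0414
FG = 259/(259 − 3.7) = 1.0145
ABV = (1.0414 − 1.0145)·131.25

3.5336 % ABV


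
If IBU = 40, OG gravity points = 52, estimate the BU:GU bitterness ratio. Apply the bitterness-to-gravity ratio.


BU:GU = IBU / OG_points
BU:GU = 40 / 52

0.7692


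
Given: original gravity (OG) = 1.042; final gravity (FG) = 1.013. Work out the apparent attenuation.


AA = (OG − FG)/(OG − 1) · 100
AA = (1.042 − 1.013)/(1.042 − 1) · 100

69.0476 %


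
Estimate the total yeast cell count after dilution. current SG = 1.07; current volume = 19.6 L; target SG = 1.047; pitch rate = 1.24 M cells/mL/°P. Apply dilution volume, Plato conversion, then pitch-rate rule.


V_w = V·((SG_c−1)/(SG_t−1)−1);  °P = 259 − 259/SG_t;  cells = rate·(V+V_w)·°P
V_w = 19.6·((1.07−1)/(1.047−1)−1) = 9.5915
V_final = 19.6 + 9.5915 = 29.1915
°P = 259 − 259/1.047 = 11.6266
cells = 1.24·29.1915·11.6266

420.8515 billion cells


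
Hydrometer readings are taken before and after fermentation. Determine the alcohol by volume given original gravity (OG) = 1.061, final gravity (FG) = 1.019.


ABV = (OG − FG) · 131.25
ABV = (1.061 − 1.019) · 131.25

5.5125 % ABV


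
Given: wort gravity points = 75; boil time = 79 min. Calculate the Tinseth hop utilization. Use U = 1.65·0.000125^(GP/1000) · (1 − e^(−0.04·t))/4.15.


bigness = 1.65·0.000125^(75/1000) = 0.8409
boil_factor = (1 − e^(−0.04·79))/4.15 = 0.2307
U = 0.8409 · 0.2307

0.1940


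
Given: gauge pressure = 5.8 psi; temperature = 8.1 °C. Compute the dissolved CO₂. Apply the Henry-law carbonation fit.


vols = (P + 14.695)·(0.01821 + 0.09011·e^(−0.04·T))
vols = (5.8 + 14.695)·(0.01821 + 0.09011·e^(−0.04·8.1))

1.7089 volumes


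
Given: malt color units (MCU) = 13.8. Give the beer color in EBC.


SRM = 1.4922·MCU^0.6859;  EBC = SRM·1.97
SRM = 1.4922·13.8^0.6859 = 9.0296
EBC = 9.0296·1.97

17.7884 EBC


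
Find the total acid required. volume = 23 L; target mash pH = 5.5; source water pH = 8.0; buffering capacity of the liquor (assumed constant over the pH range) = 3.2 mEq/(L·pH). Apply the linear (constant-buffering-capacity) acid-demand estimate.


acid = buffering capacity · (pH_source − pH_target) · V
acid = 3.2 · (8.0 − 5.5) · 23

184.0000 mEq


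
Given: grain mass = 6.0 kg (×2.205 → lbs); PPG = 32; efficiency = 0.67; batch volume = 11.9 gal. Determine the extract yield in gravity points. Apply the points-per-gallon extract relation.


points = lbs × PPG × eff / vol
lbs = 6.0 × 2.205 = 13.2300
points = 13.2300 × 32 × 0.67 / 11.9

23.8362 points


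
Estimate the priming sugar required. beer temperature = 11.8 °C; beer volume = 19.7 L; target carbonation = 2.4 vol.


residual = 14.695·(0.01821 + 0.09011·e^(−0.04·T));  sugar = (target − residual)·4.0·V
residual = 14.695·(0.01821 + 0.09011·e^(−0.04·11.8)) = 1.0935
sugar = (2.4 − 1.0935)·4.0·19.7

102.9483 g


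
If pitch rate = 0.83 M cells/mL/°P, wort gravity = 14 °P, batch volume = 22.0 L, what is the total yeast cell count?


cells (billions) = rate · V_L · °P
cells = 0.83 · 22.0 · 14

255.6400 billion cells


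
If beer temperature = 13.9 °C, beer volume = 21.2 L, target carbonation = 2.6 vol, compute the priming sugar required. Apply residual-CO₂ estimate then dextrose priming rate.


residual = 14.695·(0.01821 + 0.09011·e^(−0.04·T));  sugar = (target − residual)·4.0·V
residual = 14.695·(0.01821 + 0.09011·e^(−0.04·13.9)) = 1.0270
sugar = (2.6 − 1.0270)·4.0·21.2

133.3901 g


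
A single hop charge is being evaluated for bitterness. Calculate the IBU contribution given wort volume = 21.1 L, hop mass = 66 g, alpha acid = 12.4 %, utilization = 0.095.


IBU = (α/100)·mass·U·1000 / V
IBU = (12.4/100)·66·0.095·1000 / 21.1

36.8474 IBU


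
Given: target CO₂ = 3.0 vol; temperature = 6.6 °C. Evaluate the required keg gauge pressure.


psi = vols/(0.01821 + 0.09011·e^(−0.04·T)) − 14.695
psi = 3.0/(0.01821 + 0.09011·e^(−0.04·6.6)) − 14.695

19.6252 psi


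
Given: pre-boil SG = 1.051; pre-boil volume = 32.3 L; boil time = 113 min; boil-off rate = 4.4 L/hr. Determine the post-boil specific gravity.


V_post = V_pre − rate·(t/60);  SG_post = 1 + (SG_pre−1)·V_pre/V_post
V_post = 32.3 − 4.4·(113/60) = 24.0133
SG_post = 1 + (1.051 − 1)·32.3/24.0133

1.0686


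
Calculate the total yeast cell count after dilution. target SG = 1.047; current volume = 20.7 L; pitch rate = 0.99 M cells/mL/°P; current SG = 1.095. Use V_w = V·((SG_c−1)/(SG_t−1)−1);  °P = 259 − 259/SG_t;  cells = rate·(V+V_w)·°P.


V_w = 20.7·((1.095−1)/(1.047−1)−1) = 21.1404
V_final = 20.7 + 21.1404 = 41.8404
°P = 259 − 259/1.047 = 11.6266
cells = 0.99·41.8404·11.6266

481.5953 billion cells


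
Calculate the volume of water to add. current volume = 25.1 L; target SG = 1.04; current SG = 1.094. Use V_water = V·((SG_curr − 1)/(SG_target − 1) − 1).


V_water = 25.1·((1.094 − 1)/(1.04 − 1) − 1)

33.8850 L


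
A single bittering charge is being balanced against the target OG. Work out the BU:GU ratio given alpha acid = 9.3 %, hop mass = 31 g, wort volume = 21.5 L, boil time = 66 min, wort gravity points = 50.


U = 1.65·0.000125^(GP/1000)·(1−e^(−0.04t))/4.15;  IBU = (α/100)·m·U·1000/V;  BU:GU = IBU/GP
U = 1.65·0.000125^(50/1000)·(1−e^(−0.04·66))/4.15 = 0.2356
IBU = (9.3/100)·31·0.2356·1000/21.5 = 31.5889
BU:GU = 31.5889/50

0.6318


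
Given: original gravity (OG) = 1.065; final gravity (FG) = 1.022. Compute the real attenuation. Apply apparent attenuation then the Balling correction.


AA = (OG−FG)/(OG−1)·100;  RA = AA·0.8192
AA = (1.065 − 1.022)/(1.065 − 1)·100 = 66.1538
RA = 66.1538·0.8192

54.1932 %


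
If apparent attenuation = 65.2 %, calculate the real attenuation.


RA = AA · 0.8192
RA = 65.2 · 0.8192

53.4118 %


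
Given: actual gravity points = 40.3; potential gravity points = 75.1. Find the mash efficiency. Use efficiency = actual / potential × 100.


efficiency = 40.3 / 75.1 × 100

53.6618 %


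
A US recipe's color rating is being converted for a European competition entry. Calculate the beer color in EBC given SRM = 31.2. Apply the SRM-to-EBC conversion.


EBC = SRM · 1.97
EBC = 31.2 · 1.97

61.4640 EBC


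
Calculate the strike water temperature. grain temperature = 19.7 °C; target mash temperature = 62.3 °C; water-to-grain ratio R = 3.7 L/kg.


T_strike = (0.41/R)·(T_mash − T_grain) + T_mash
T_strike = (0.41/3.7)·(62.3 − 19.7) + 62.3

67.0205 °C


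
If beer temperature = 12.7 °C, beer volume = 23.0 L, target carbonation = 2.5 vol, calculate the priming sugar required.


residual = 14.695·(0.01821 + 0.09011·e^(−0.04·T));  sugar = (target − residual)·4.0·V
residual = 14.695·(0.01821 + 0.09011·e^(−0.04·12.7)) = 1.0643
sugar = (2.5 − 1.0643)·4.0·23.0

132.0804 g


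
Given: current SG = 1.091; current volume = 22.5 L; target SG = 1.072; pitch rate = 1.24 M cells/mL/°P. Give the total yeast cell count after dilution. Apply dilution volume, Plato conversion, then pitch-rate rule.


V_w = V·((SG_c−1)/(SG_t−1)−1);  °P = 259 − 259/SG_t;  cells = rate·(V+V_w)·°P
V_w = 22.5·((1.091−1)/(1.072−1)−1) = 5.9375
V_final = 22.5 + 5.9375 = 28.4375
°P = 259 − 259/1.072 = 17.3955
cells = 1.24·28.4375·17.3955

613.4096 billion cells


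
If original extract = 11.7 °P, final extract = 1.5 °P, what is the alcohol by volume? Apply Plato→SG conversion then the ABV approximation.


SG = 259/(259 − P);  ABV = (OG − FG)·131.25
OG = 259/(259 − 11.7) = 1.0473
FG = 259/(259 − 1.5) = 1.0058
ABV = (1.0473 − 1.0058)·131.25

5.4450 % ABV


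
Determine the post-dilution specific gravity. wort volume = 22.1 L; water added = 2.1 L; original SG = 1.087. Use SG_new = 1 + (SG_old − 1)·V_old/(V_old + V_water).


pts = (1.087 − 1)·1000·22.1/(22.1 + 2.1) = 79.4504
SG_new = 1 + 79.4504/1000

1.0795


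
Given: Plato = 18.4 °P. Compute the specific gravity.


SG = 259/(259 − P)
SG = 259/(259 − 18.4)

1.0765


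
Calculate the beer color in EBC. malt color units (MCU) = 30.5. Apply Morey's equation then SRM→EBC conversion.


SRM = 1.4922·MCU^0.6859;  EBC = SRM·1.97
SRM = 1.4922·30.5^0.6859 = 15.5564
EBC = 15.5564·1.97

30.6461 EBC


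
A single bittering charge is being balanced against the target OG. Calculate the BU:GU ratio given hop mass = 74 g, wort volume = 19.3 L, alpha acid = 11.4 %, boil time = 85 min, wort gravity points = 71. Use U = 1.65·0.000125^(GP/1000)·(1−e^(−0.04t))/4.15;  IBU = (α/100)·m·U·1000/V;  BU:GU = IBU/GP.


U = 1.65·0.000125^(71/1000)·(1−e^(−0.04·85))/4.15 = 0.2030
IBU = (11.4/100)·74·0.2030·1000/19.3 = 88.7472
BU:GU = 88.7472/71

1.2500


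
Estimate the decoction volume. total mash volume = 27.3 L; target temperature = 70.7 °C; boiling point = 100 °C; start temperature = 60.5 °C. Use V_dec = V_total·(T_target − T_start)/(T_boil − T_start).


V_dec = 27.3·(70.7 − 60.5)/(100 − 60.5)

7.0496 L


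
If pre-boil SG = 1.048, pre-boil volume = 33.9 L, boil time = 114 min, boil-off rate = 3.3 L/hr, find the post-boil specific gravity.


V_post = V_pre − rate·(t/60);  SG_post = 1 + (SG_pre−1)·V_pre/V_post
V_post = 33.9 − 3.3·(114/60) = 27.6300
SG_post = 1 + (1.048 − 1)·33.9/27.6300

1.0589


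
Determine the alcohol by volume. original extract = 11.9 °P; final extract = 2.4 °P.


SG = 259/(259 − P);  ABV = (OG − FG)·131.25
OG = 259/(259 − 11.9) = 1.0482
FG = 259/(259 − 2.4) = 1.0094
ABV = (1.0482 − 1.0094)·131.25

5.0932 % ABV


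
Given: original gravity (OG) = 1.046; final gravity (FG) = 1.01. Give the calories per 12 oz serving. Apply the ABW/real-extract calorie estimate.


ABW = (OG−FG)·131.25·0.79/FG;  °P = 259 − 259/SG (for OG→OE and FG→AE);  RE = 0.1808·OE + 0.8192·AE;  Cal = (6.9·ABW + 4·(RE−0.1))·FG·3.55
ABW = (1.046 − 1.01)·131.25·0.79/1.01 = 3.6958
OE = 259 − 259/1.046 = 11.3901 °P
AE = 259 − 259/1.01 = 2.5644 °P
RE = 0.1808·11.3901 + 0.8192·2.5644 = 4.1600 °P
Cal = (6.9·3.6958 + 4·(4.1600−0.1))·1.01·3.55

149.6629 kcal


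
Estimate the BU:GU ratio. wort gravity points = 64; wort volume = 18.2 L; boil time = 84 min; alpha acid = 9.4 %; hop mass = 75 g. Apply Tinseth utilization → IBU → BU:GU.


U = 1.65·0.000125^(GP/1000)·(1−e^(−0.04t))/4.15;  IBU = (α/100)·m·U·1000/V;  BU:GU = IBU/GP
U = 1.65·0.000125^(64/1000)·(1−e^(−0.04·84))/4.15 = 0.2159
IBU = (9.4/100)·75·0.2159·1000/18.2 = 83.6377
BU:GU = 83.6377/64

1.3068


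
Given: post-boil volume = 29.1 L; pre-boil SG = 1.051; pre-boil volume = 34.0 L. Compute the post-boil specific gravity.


SG_post = 1 + (SG_pre − 1)·V_pre/V_post
pts_pre = (1.051 − 1)·1000 = 51.0000
pts_post = 51.0000·34.0/29.1 = 59.5876
SG_post = 1 + 59.5876/1000

1.0596


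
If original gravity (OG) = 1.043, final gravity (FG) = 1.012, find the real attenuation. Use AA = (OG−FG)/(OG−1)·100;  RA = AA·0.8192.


AA = (1.043 − 1.012)/(1.043 − 1)·100 = 72.0930
RA = 72.0930·0.8192

59.0586 %


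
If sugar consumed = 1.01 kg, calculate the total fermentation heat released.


Q = m_sugar · 590 kJ/kg
Q = 1.01 · 590

595.9000 kJ


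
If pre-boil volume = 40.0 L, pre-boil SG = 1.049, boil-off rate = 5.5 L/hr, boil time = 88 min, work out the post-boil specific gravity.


V_post = V_pre − rate·(t/60);  SG_post = 1 + (SG_pre−1)·V_pre/V_post
V_post = 40.0 − 5.5·(88/60) = 31.9333
SG_post = 1 + (1.049 − 1)·40.0/31.9333

1.0614


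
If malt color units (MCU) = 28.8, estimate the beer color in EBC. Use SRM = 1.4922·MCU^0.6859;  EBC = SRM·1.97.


SRM = 1.4922·28.8^0.6859 = 14.9563
EBC = 14.9563·1.97

29.4639 EBC


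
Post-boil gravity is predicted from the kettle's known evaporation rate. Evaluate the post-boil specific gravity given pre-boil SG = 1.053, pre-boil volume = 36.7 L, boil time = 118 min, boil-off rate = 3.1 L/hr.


V_post = V_pre − rate·(t/60);  SG_post = 1 + (SG_pre−1)·V_pre/V_post
V_post = 36.7 − 3.1·(118/60) = 30.6033
SG_post = 1 + (1.053 − 1)·36.7/30.6033

1.0636


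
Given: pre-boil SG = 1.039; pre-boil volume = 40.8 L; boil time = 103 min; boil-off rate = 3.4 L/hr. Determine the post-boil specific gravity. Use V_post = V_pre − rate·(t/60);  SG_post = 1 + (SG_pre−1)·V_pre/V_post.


V_post = 40.8 − 3.4·(103/60) = 34.9633
SG_post = 1 + (1.039 − 1)·40.8/34.9633

1.0455


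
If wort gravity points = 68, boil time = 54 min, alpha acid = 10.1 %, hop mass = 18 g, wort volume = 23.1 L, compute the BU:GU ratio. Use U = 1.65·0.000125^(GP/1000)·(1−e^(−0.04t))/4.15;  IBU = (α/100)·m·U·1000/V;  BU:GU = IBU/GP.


U = 1.65·0.000125^(68/1000)·(1−e^(−0.04·54))/4.15 = 0.1909
IBU = (10.1/100)·18·0.1909·1000/23.1 = 15.0242
BU:GU = 15.0242/68

0.2209


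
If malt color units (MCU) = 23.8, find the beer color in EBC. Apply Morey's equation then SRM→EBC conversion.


SRM = 1.4922·MCU^0.6859;  EBC = SRM·1.97
SRM = 1.4922·23.8^0.6859 = 13.1226
EBC = 13.1226·1.97

25.8516 EBC


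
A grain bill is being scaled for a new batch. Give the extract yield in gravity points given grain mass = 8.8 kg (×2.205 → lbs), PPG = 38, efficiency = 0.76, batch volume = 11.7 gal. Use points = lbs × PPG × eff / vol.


lbs = 8.8 × 2.205 = 19.4040
points = 19.4040 × 38 × 0.76 / 11.7

47.8964 points


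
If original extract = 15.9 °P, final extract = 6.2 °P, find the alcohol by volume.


SG = 259/(259 − P);  ABV = (OG − FG)·131.25
OG = 259/(259 − 15.9) = 1.0654
FG = 259/(259 − 6.2) = 1.0245
ABV = (1.0654 − 1.0245)·131.25

5.3655 % ABV


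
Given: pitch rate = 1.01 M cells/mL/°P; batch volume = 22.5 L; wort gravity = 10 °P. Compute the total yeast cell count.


cells (billions) = rate · V_L · °P
cells = 1.01 · 22.5 · 10

227.2500 billion cells


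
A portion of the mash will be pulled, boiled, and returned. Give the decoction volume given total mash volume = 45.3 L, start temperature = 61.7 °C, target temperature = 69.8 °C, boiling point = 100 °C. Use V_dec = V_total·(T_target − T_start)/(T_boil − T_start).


V_dec = 45.3·(69.8 − 61.7)/(100 − 61.7)

9.5804 L


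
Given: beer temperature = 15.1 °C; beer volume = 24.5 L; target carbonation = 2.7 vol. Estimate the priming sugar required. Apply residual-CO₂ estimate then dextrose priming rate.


residual = 14.695·(0.01821 + 0.09011·e^(−0.04·T));  sugar = (target − residual)·4.0·V
residual = 14.695·(0.01821 + 0.09011·e^(−0.04·15.1)) = 0.9914
sugar = (2.7 − 0.9914)·4.0·24.5

167.4415 g


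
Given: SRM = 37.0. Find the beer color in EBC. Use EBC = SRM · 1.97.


EBC = 37.0 · 1.97

72.8900 EBC


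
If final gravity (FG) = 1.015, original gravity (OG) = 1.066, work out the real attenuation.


AA = (OG−FG)/(OG−1)·100;  RA = AA·0.8192
AA = (1.066 − 1.015)/(1.066 − 1)·100 = 77.2727
RA = 77.2727·0.8192

63.3018 %


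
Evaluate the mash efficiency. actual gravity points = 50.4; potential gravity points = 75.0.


efficiency = actual / potential × 100
efficiency = 50.4 / 75.0 × 100

67.2000 %


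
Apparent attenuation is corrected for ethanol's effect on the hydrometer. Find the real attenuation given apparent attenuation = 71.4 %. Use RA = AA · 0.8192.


RA = 71.4 · 0.8192

58.4909 %


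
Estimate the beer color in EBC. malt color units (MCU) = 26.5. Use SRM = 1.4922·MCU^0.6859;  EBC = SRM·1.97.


SRM = 1.4922·26.5^0.6859 = 14.1264
EBC = 14.1264·1.97

27.8290 EBC


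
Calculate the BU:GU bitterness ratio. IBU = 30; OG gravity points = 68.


BU:GU = IBU / OG_points
BU:GU = 30 / 68

0.4412


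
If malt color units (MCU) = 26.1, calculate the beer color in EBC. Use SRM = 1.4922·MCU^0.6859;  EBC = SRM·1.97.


SRM = 1.4922·26.1^0.6859 = 13.9798
EBC = 13.9798·1.97

27.5402 EBC


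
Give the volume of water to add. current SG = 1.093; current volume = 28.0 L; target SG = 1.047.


V_water = V·((SG_curr − 1)/(SG_target − 1) − 1)
V_water = 28.0·((1.093 − 1)/(1.047 − 1) − 1)

27.4043 L


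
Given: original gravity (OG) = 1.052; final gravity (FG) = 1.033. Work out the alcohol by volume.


ABV = (OG − FG) · 131.25
ABV = (1.052 − 1.033) · 131.25

2.4938 % ABV


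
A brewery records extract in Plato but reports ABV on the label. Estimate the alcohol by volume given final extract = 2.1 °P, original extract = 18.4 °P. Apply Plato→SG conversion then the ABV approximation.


SG = 259/(259 − P);  ABV = (OG − FG)·131.25
OG = 259/(259 − 18.4) = 1.0765
FG = 259/(259 − 2.1) = 1.0082
ABV = (1.0765 − 1.0082)·131.25

8.9645 % ABV


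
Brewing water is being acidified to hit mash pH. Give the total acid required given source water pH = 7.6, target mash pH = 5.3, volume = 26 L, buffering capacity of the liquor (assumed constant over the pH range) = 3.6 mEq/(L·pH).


acid = buffering capacity · (pH_source − pH_target) · V
acid = 3.6 · (7.6 − 5.3) · 26

215.2800 mEq


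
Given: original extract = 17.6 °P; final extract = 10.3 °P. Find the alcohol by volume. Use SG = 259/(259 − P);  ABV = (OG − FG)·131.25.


OG = 259/(259 − 17.6) = 1.0729
FG = 259/(259 − 10.3) = 1.0414
ABV = (1.0729 − 1.0414)·131.25

4.1334 % ABV


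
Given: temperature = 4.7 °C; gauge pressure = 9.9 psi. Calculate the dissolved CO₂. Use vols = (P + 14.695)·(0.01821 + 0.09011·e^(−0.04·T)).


vols = (9.9 + 14.695)·(0.01821 + 0.09011·e^(−0.04·4.7))

2.2843 volumes


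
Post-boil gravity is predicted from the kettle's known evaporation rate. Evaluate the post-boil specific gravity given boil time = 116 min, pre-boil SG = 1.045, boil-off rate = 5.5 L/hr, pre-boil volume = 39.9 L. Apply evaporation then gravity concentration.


V_post = V_pre − rate·(t/60);  SG_post = 1 + (SG_pre−1)·V_pre/V_post
V_post = 39.9 − 5.5·(116/60) = 29.2667
SG_post = 1 + (1.045 − 1)·39.9/29.2667

1.0613


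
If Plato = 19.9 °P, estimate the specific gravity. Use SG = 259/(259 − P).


SG = 259/(259 − 19.9)

1.0832


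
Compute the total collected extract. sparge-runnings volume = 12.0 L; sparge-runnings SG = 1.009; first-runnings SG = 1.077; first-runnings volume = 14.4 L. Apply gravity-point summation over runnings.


total = Σ (SG_i − 1)·1000·V_i
first = (1.077 − 1)·1000·14.4 = 1108.8000
sparge = (1.009 − 1)·1000·12.0 = 108.0000
total = 1108.8000 + 108.0000

1216.8000 gravity·L


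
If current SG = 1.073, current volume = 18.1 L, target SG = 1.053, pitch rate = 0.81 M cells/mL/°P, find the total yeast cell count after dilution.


V_w = V·((SG_c−1)/(SG_t−1)−1);  °P = 259 − 259/SG_t;  cells = rate·(V+V_w)·°P
V_w = 18.1·((1.073−1)/(1.053−1)−1) = 6.8302
V_final = 18.1 + 6.8302 = 24.9302
°P = 259 − 259/1.053 = 13.0361
cells = 0.81·24.9302·13.0361

263.2436 billion cells


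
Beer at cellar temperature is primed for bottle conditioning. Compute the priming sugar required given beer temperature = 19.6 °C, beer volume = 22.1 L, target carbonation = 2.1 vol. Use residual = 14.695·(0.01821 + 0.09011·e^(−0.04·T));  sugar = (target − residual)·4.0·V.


residual = 14.695·(0.01821 + 0.09011·e^(−0.04·19.6)) = 0.8722
sugar = (2.1 − 0.8722)·4.0·22.1

108.5394 g


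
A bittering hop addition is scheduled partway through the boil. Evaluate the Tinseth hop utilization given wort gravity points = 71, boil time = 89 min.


U = 1.65·0.000125^(GP/1000) · (1 − e^(−0.04·t))/4.15
bigness = 1.65·0.000125^(71/1000) = 0.8717
boil_factor = (1 − e^(−0.04·89))/4.15 = 0.2341
U = 0.8717 · 0.2341

0.2041


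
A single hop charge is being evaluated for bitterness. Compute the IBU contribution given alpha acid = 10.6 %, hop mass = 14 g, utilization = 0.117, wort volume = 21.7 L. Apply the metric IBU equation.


IBU = (α/100)·mass·U·1000 / V
IBU = (10.6/100)·14·0.117·1000 / 21.7

8.0013 IBU


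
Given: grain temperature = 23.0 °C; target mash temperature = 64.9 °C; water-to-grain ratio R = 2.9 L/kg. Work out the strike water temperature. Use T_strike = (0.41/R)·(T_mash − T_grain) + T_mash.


T_strike = (0.41/2.9)·(64.9 − 23.0) + 64.9

70.8238 °C


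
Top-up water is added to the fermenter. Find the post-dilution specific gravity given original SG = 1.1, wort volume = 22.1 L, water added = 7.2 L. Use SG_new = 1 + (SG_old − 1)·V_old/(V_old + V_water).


pts = (1.1 − 1)·1000·22.1/(22.1 + 7.2) = 75.4266
SG_new = 1 + 75.4266/1000

1.0754


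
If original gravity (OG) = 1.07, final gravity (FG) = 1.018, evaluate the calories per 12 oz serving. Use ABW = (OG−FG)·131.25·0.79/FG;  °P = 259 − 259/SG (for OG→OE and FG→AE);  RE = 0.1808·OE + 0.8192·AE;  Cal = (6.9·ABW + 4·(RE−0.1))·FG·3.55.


ABW = (1.07 − 1.018)·131.25·0.79/1.018 = 5.2964
OE = 259 − 259/1.07 = 16.9439 °P
AE = 259 − 259/1.018 = 4.5796 °P
RE = 0.1808·16.9439 + 0.8192·4.5796 = 6.8150 °P
Cal = (6.9·5.2964 + 4·(6.8150−0.1))·1.018·3.55

229.1409 kcal


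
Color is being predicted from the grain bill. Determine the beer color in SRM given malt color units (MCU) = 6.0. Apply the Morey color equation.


SRM = 1.4922 · MCU^0.6859
SRM = 1.4922 · 6.0^0.6859

5.0999 SRM


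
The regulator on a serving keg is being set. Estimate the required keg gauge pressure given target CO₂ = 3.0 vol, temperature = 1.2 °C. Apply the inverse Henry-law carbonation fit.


psi = vols/(0.01821 + 0.09011·e^(−0.04·T)) − 14.695
psi = 3.0/(0.01821 + 0.09011·e^(−0.04·1.2)) − 14.695

14.1243 psi


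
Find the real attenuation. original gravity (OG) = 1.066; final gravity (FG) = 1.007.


AA = (OG−FG)/(OG−1)·100;  RA = AA·0.8192
AA = (1.066 − 1.007)/(1.066 − 1)·100 = 89.3939
RA = 89.3939·0.8192

73.2315 %


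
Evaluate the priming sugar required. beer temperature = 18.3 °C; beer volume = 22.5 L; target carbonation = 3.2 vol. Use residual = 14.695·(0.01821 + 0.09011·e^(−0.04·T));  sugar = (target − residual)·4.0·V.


residual = 14.695·(0.01821 + 0.09011·e^(−0.04·18.3)) = 0.9044
sugar = (3.2 − 0.9044)·4.0·22.5

206.5996 g


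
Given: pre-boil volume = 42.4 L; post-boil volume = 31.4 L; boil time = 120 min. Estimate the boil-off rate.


rate = (V_pre − V_post) / (t_min/60)
rate = (42.4 − 31.4) / (120/60)

5.5000 L/hr


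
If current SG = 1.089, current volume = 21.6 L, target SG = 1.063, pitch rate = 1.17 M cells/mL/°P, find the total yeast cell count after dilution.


V_w = V·((SG_c−1)/(SG_t−1)−1);  °P = 259 − 259/SG_t;  cells = rate·(V+V_w)·°P
V_w = 21.6·((1.089−1)/(1.063−1)−1) = 8.9143
V_final = 21.6 + 8.9143 = 30.5143
°P = 259 − 259/1.063 = 15.3500
cells = 1.17·30.5143·15.3500

548.0196 billion cells


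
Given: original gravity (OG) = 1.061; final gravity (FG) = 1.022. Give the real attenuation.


AA = (OG−FG)/(OG−1)·100;  RA = AA·0.8192
AA = (1.061 − 1.022)/(1.061 − 1)·100 = 63.9344
RA = 63.9344·0.8192

52.3751 %


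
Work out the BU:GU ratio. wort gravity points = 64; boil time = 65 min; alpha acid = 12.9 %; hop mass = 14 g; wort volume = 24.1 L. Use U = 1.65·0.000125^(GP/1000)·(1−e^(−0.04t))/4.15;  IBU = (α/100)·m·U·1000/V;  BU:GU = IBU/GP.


U = 1.65·0.000125^(64/1000)·(1−e^(−0.04·65))/4.15 = 0.2071
IBU = (12.9/100)·14·0.2071·1000/24.1 = 15.5175
BU:GU = 15.5175/64

0.2425


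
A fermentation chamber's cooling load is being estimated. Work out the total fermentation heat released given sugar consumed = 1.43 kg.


Q = m_sugar · 590 kJ/kg
Q = 1.43 · 590

843.7000 kJ


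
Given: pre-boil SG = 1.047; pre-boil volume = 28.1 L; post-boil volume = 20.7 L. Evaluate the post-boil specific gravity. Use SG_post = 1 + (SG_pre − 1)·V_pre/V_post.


pts_pre = (1.047 − 1)·1000 = 47.0000
pts_post = 47.0000·28.1/20.7 = 63.8019
SG_post = 1 + 63.8019/1000

1.0638


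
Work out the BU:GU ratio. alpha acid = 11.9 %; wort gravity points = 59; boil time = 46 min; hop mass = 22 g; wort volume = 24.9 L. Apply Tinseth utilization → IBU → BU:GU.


U = 1.65·0.000125^(GP/1000)·(1−e^(−0.04t))/4.15;  IBU = (α/100)·m·U·1000/V;  BU:GU = IBU/GP
U = 1.65·0.000125^(59/1000)·(1−e^(−0.04·46))/4.15 = 0.1968
IBU = (11.9/100)·22·0.1968·1000/24.9 = 20.6926
BU:GU = 20.6926/59

0.3507


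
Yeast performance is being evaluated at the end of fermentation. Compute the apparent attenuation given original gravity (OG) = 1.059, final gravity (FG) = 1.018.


AA = (OG − FG)/(OG − 1) · 100
AA = (1.059 − 1.018)/(1.059 − 1) · 100

69.4915 %


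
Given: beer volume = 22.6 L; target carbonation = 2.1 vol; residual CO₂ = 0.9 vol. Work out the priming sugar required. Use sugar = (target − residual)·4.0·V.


sugar = (2.1 − 0.9)·4.0·22.6

108.4800 g


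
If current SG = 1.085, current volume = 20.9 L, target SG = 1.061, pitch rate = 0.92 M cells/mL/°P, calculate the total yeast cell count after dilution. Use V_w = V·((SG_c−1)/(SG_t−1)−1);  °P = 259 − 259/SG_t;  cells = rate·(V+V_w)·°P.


V_w = 20.9·((1.085−1)/(1.061−1)−1) = 8.2230
V_final = 20.9 + 8.2230 = 29.1230
°P = 259 − 259/1.061 = 14.8907
cells = 0.92·29.1230·14.8907

398.9674 billion cells


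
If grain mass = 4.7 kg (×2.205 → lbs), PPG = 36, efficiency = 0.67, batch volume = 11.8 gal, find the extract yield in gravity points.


points = lbs × PPG × eff / vol
lbs = 4.7 × 2.205 = 10.3635
points = 10.3635 × 36 × 0.67 / 11.8

21.1837 points


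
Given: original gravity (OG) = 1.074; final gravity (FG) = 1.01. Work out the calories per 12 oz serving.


ABW = (OG−FG)·131.25·0.79/FG;  °P = 259 − 259/SG (for OG→OE and FG→AE);  RE = 0.1808·OE + 0.8192·AE;  Cal = (6.9·ABW + 4·(RE−0.1))·FG·3.55
ABW = (1.074 − 1.01)·131.25·0.79/1.01 = 6.5703
OE = 259 − 259/1.074 = 17.8454 °P
AE = 259 − 259/1.01 = 2.5644 °P
RE = 0.1808·17.8454 + 0.8192·2.5644 = 5.3272 °P
Cal = (6.9·6.5703 + 4·(5.3272−0.1))·1.01·3.55

237.5170 kcal


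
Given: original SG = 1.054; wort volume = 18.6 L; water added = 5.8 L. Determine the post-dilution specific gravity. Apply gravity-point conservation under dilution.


SG_new = 1 + (SG_old − 1)·V_old/(V_old + V_water)
pts = (1.054 − 1)·1000·18.6/(18.6 + 5.8) = 41.1639
SG_new = 1 + 41.1639/1000

1.0412


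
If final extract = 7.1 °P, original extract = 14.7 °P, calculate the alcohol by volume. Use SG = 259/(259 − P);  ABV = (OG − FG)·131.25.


OG = 259/(259 − 14.7) = 1.0602
FG = 259/(259 − 7.1) = 1.0282
ABV = (1.0602 − 1.0282)·131.25

4.1982 % ABV


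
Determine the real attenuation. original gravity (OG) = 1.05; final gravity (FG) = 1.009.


AA = (OG−FG)/(OG−1)·100;  RA = AA·0.8192
AA = (1.05 − 1.009)/(1.05 − 1)·100 = 82.0000
RA = 82.0000·0.8192

67.1744 %


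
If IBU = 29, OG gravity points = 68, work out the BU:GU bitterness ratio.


BU:GU = IBU / OG_points
BU:GU = 29 / 68

0.4265


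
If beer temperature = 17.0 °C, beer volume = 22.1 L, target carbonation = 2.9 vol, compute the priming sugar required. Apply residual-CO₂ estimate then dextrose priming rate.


residual = 14.695·(0.01821 + 0.09011·e^(−0.04·T));  sugar = (target − residual)·4.0·V
residual = 14.695·(0.01821 + 0.09011·e^(−0.04·17.0)) = 0.9384
sugar = (2.9 − 0.9384)·4.0·22.1

173.4018 g


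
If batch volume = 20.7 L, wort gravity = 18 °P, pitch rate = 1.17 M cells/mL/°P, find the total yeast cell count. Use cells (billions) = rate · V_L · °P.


cells = 1.17 · 20.7 · 18

435.9420 billion cells


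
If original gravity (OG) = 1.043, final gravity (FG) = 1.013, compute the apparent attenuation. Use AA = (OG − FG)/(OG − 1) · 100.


AA = (1.043 − 1.013)/(1.043 − 1) · 100

69.7674 %


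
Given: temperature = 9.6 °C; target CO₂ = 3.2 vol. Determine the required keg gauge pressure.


psi = vols/(0.01821 + 0.09011·e^(−0.04·T)) − 14.695
psi = 3.2/(0.01821 + 0.09011·e^(−0.04·9.6)) − 14.695

25.5127 psi


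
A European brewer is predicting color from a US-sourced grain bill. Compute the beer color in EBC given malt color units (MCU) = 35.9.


SRM = 1.4922·MCU^0.6859;  EBC = SRM·1.97
SRM = 1.4922·35.9^0.6859 = 17.3967
EBC = 17.3967·1.97

34.2715 EBC


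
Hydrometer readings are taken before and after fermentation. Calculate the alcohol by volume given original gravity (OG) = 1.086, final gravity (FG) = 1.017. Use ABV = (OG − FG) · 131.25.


ABV = (1.086 − 1.017) · 131.25

9.0563 % ABV


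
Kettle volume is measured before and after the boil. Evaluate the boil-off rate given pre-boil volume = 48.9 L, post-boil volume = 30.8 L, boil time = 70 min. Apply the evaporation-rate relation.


rate = (V_pre − V_post) / (t_min/60)
rate = (48.9 − 30.8) / (70/60)

15.5143 L/hr


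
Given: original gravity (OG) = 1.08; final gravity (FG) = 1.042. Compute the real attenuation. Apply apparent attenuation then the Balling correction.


AA = (OG−FG)/(OG−1)·100;  RA = AA·0.8192
AA = (1.08 − 1.042)/(1.08 − 1)·100 = 47.5000
RA = 47.5000·0.8192

38.9120 %


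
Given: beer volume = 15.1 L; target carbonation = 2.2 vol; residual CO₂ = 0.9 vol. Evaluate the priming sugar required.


sugar = (target − residual)·4.0·V
sugar = (2.2 − 0.9)·4.0·15.1

78.5200 g


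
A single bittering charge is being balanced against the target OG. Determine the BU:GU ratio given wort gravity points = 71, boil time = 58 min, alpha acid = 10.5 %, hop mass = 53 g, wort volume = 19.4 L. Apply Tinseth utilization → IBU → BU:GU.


U = 1.65·0.000125^(GP/1000)·(1−e^(−0.04t))/4.15;  IBU = (α/100)·m·U·1000/V;  BU:GU = IBU/GP
U = 1.65·0.000125^(71/1000)·(1−e^(−0.04·58))/4.15 = 0.1894
IBU = (10.5/100)·53·0.1894·1000/19.4 = 54.3319
BU:GU = 54.3319/71

0.7652


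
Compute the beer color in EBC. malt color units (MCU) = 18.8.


SRM = 1.4922·MCU^0.6859;  EBC = SRM·1.97
SRM = 1.4922·18.8^0.6859 = 11.1628
EBC = 11.1628·1.97

21.9907 EBC


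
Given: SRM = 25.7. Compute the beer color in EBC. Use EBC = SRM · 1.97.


EBC = 25.7 · 1.97

50.6290 EBC


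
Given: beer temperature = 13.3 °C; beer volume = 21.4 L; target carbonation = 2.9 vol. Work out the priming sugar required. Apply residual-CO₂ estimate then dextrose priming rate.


residual = 14.695·(0.01821 + 0.09011·e^(−0.04·T));  sugar = (target − residual)·4.0·V
residual = 14.695·(0.01821 + 0.09011·e^(−0.04·13.3)) = 1.0454
sugar = (2.9 − 1.0454)·4.0·21.4

158.7495 g


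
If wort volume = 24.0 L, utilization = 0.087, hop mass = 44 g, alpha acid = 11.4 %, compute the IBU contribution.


IBU = (α/100)·mass·U·1000 / V
IBU = (11.4/100)·44·0.087·1000 / 24.0

18.1830 IBU


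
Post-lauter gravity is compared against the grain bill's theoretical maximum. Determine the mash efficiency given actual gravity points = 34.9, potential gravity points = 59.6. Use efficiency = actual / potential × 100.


efficiency = 34.9 / 59.6 × 100

58.5570 %


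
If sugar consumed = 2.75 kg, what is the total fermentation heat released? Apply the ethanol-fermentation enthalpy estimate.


Q = m_sugar · 590 kJ/kg
Q = 2.75 · 590

1622.5000 kJ


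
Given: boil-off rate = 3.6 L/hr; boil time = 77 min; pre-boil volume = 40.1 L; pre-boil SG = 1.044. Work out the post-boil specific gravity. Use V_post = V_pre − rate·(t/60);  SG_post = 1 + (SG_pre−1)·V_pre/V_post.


V_post = 40.1 − 3.6·(77/60) = 35.4800
SG_post = 1 + (1.044 − 1)·40.1/35.4800

1.0497


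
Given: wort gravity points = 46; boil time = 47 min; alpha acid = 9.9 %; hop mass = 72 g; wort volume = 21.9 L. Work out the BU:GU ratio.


U = 1.65·0.000125^(GP/1000)·(1−e^(−0.04t))/4.15;  IBU = (α/100)·m·U·1000/V;  BU:GU = IBU/GP
U = 1.65·0.000125^(46/1000)·(1−e^(−0.04·47))/4.15 = 0.2228
IBU = (9.9/100)·72·0.2228·1000/21.9 = 72.5289
BU:GU = 72.5289/46

1.5767


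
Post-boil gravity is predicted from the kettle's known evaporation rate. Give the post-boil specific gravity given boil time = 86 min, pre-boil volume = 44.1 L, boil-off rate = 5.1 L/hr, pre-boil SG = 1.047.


V_post = V_pre − rate·(t/60);  SG_post = 1 + (SG_pre−1)·V_pre/V_post
V_post = 44.1 − 5.1·(86/60) = 36.7900
SG_post = 1 + (1.047 − 1)·44.1/36.7900

1.0563


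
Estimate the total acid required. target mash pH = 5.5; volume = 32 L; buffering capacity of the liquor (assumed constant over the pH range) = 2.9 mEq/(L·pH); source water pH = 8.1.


acid = buffering capacity · (pH_source − pH_target) · V
acid = 2.9 · (8.1 − 5.5) · 32

241.2800 mEq


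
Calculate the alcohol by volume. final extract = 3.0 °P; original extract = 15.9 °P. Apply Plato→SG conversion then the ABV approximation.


SG = 259/(259 − P);  ABV = (OG − FG)·131.25
OG = 259/(259 − 15.9) = 1.0654
FG = 259/(259 − 3.0) = 1.0117
ABV = (1.0654 − 1.0117)·131.25

7.0463 % ABV


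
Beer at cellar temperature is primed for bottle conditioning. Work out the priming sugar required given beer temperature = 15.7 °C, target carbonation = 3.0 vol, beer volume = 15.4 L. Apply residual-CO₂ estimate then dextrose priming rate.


residual = 14.695·(0.01821 + 0.09011·e^(−0.04·T));  sugar = (target − residual)·4.0·V
residual = 14.695·(0.01821 + 0.09011·e^(−0.04·15.7)) = 0.9742
sugar = (3.0 − 0.9742)·4.0·15.4

124.7863 g


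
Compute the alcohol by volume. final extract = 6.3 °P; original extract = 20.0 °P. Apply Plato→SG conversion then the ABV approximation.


SG = 259/(259 − P);  ABV = (OG − FG)·131.25
OG = 259/(259 − 20.0) = 1.0837
FG = 259/(259 − 6.3) = 1.0249
ABV = (1.0837 − 1.0249)·131.25

7.7111 % ABV


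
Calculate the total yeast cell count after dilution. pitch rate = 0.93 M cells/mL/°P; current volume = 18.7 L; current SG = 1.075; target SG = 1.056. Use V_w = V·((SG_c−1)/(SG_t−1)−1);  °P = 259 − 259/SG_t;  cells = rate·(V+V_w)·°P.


V_w = 18.7·((1.075−1)/(1.056−1)−1) = 6.3446
V_final = 18.7 + 6.3446 = 25.0446
°P = 259 − 259/1.056 = 13.7348
cells = 0.93·25.0446·13.7348

319.9055 billion cells


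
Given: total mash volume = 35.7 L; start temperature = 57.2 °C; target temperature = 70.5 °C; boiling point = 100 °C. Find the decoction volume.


V_dec = V_total·(T_target − T_start)/(T_boil − T_start)
V_dec = 35.7·(70.5 − 57.2)/(100 − 57.2)

11.0937 L


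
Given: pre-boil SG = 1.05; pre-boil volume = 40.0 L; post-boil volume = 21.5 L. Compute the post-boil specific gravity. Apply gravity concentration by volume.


SG_post = 1 + (SG_pre − 1)·V_pre/V_post
pts_pre = (1.05 − 1)·1000 = 50.0000
pts_post = 50.0000·40.0/21.5 = 93.0233
SG_post = 1 + 93.0233/1000

1.0930


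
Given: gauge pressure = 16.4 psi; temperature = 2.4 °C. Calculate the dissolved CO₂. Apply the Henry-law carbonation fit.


vols = (P + 14.695)·(0.01821 + 0.09011·e^(−0.04·T))
vols = (16.4 + 14.695)·(0.01821 + 0.09011·e^(−0.04·2.4))

3.1117 volumes


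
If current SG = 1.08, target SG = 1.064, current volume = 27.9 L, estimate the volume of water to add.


V_water = V·((SG_curr − 1)/(SG_target − 1) − 1)
V_water = 27.9·((1.08 − 1)/(1.064 − 1) − 1)

6.9750 L
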